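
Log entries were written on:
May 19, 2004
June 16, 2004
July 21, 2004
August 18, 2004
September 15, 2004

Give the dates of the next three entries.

October 20, 2004; November 17, 2004; December 15, 2004

All dates are Wednesdays, 28, 35, 28, 28 days apart.
Specifically, the 3rd Wednesday of each month.
3rd Wednesday of October 2004: October 20, 2004.
November 2004 — 3rd Wednesday is November 17, 2004.
3rd Wednesday of December 2004: December 15, 2004.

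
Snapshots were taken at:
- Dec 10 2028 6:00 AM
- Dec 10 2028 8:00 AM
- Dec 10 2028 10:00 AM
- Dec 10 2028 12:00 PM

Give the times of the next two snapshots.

Dec 10 2028 2:00 PM, Dec 10 2028 4:00 PM

Gaps: 2, 2, 2 hours — each event is 2 hours after the previous one.
Dec 10 2028 12:00 PM + 2 h = Dec 10 2028 2:00 PM.
Dec 10 2028 2:00 PM + 2 h = Dec 10 2028 4:00 PM.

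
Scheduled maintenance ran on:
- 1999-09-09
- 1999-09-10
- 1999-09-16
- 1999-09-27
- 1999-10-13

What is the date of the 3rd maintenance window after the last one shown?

Gaps: 1, 6, 11, 16 days — each gap is 5 larger than the previous one.
Next gap: 21 days. 1999-10-13 + 21 days = 1999-11-03.
Next gap: 26 days. 1999-11-03 + 26 days = 1999-11-29.
Next gap: 31 days. 1999-11-29 + 31 days = 1999-12-30.

1999-12-30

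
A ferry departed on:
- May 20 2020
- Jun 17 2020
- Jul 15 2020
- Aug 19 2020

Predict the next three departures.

Sep 16 2020, Oct 21 2020, Nov 18 2020

Gaps: 28, 28, 35 days — a mix of 28 and 35. Every date is a Wednesday.
Each is the 3rd Wednesday of its month.
September 2020 — 3rd Wednesday is Sep 16 2020.
3rd Wednesday of October 2020: Oct 21 2020.
November 2020 — 3rd Wednesday is Nov 18 2020.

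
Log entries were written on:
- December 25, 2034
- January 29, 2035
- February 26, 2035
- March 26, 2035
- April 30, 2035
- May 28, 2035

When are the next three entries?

These are Mondays with 35, 28, 28, 35, 28-day gaps.
Each is the final Monday of its month — January 29, 2035 is past the 28th, so '4th Monday' doesn't fit.
June 2035 ends with Monday June 25, 2035.
July 2035 ends with Monday July 30, 2035.
August 2035 ends with Monday August 27, 2035.

June 25, 2035; July 30, 2035; August 27, 2035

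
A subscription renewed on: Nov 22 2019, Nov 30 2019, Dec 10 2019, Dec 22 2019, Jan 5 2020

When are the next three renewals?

Intervals are 8, 10, 12, 14 days — an arithmetic progression with common difference 2.
Next gap: 16 days. Jan 5 2020 + 16 days = Jan 21 2020.
Next gap: 18 days. Jan 21 2020 + 18 days = Feb 8 2020.
Next gap: 20 days. Feb 8 2020 + 20 days = Feb 28 2020.

Jan 21 2020, Feb 8 2020, Feb 28 2020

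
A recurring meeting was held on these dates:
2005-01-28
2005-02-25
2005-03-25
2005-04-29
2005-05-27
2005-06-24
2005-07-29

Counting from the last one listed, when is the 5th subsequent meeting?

These are Fridays with 28, 28, 35, 28, 28, 35-day gaps.
Each is the final Friday of its month — 2005-04-29 is past the 28th, so '4th Friday' doesn't fit.
Last Friday of August 2005: 2005-08-26.
Last Friday of September 2005: 2005-09-30.
Last Friday of October 2005: 2005-10-28.
November 2005 ends with Friday 2005-11-25.
December 2005 ends with Friday 2005-12-30.

2005-12-30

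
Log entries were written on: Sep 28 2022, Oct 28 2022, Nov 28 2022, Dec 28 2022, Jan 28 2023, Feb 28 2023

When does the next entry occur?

Mar 28 2023

The day-of-month is always 28 (30, 31, 30, 31, 31 days between events).
So this recurs on the 28th of each month.
Next: March 2023 → Mar 28 2023.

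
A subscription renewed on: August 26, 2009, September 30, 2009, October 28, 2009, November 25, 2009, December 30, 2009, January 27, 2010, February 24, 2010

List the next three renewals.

These are Wednesdays with 35, 28, 28, 35, 28, 28-day gaps.
Each is the final Wednesday of its month — September 30, 2009 is past the 28th, so '4th Wednesday' doesn't fit.
March 2010 ends with Wednesday March 31, 2010.
Last Wednesday of April 2010: April 28, 2010.
Last Wednesday of May 2010: May 26, 2010.

March 31, 2010; April 28, 2010; May 26, 2010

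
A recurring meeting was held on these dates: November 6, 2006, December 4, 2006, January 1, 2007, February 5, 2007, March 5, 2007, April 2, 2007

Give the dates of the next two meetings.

These are Mondays at 28- or 35-day spacing (28, 28, 35, 28, 28).
The pattern: 1st Monday of the month.
May 2007 — 1st Monday is May 7, 2007.
1st Monday of June 2007: June 4, 2007.

May 7, 2007; June 4, 2007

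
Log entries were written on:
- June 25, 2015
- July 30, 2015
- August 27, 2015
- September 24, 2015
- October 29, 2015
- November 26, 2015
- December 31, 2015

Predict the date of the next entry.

Every date is a Thursday; gaps 35, 28, 28, 35, 28, 35 days.
Each is the last Thursday of its month (at least one falls on the 29th or later, ruling out '4th Thursday').
Last Thursday of January 2016: January 28, 2016.

January 28, 2016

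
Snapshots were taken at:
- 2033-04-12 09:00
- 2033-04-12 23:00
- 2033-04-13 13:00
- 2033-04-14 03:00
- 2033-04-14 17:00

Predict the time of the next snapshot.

Gaps: 14, 14, 14, 14 hours — each event is 14 hours after the previous one.
2033-04-14 17:00 + 14 h = 2033-04-15 07:00.

2033-04-15 07:00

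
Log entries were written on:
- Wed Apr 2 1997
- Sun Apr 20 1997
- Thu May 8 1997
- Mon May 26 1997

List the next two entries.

Fri Jun 13 1997, Tue Jul 1 1997

Gaps between consecutive events: 18, 18, 18 days — a constant 18-day interval.
Mon May 26 1997 + 18 days = Fri Jun 13 1997.
Fri Jun 13 1997 + 18 days = Tue Jul 1 1997.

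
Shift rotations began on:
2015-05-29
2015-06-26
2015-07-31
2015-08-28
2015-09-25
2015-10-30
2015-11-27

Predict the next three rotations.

2015-12-25, 2016-01-29, 2016-02-26

These are Fridays with 28, 35, 28, 28, 35, 28-day gaps.
Each is the final Friday of its month — 2015-05-29 is past the 28th, so '4th Friday' doesn't fit.
Last Friday of December 2015: 2015-12-25.
January 2016 ends with Friday 2016-01-29.
Last Friday of February 2016: 2016-02-26.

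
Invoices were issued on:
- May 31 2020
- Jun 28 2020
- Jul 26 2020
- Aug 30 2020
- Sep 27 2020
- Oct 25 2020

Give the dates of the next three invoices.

Nov 29 2020, Dec 27 2020, Jan 31 2021

These are Sundays with 28, 28, 35, 28, 28-day gaps.
Each is the final Sunday of its month — May 31 2020 is past the 28th, so '4th Sunday' doesn't fit.
Last Sunday of November 2020: Nov 29 2020.
Last Sunday of December 2020: Dec 27 2020.
Last Sunday of January 2021: Jan 31 2021.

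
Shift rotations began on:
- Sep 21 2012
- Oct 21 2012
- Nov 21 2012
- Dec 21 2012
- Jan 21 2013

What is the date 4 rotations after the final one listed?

May 21 2013

Gaps: 30, 31, 30, 31 days — not constant. Every event is on the 21st of the month.
Pattern: the 21st of each month.
February 2013: Feb 21 2013.
March 2013: Mar 21 2013.
Next: April 2013 → Apr 21 2013.
May 2013: May 21 2013.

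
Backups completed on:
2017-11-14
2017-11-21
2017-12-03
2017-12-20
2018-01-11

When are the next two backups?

The spacing grows by 5 each time: 7, 12, 17, 22 days.
Next gap: 27 days. 2018-01-11 + 27 days = 2018-02-07.
Next gap: 32 days. 2018-02-07 + 32 days = 2018-03-11.

2018-02-07, 2018-03-11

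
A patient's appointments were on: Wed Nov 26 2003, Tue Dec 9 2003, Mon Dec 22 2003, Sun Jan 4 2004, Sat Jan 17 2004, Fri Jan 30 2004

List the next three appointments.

Thu Feb 12 2004, Wed Feb 25 2004, Tue Mar 9 2004

Every event comes 13 days after the last (13, 13, 13, 13, 13).
Fri Jan 30 2004 + 13 days = Thu Feb 12 2004.
Thu Feb 12 2004 + 13 days = Wed Feb 25 2004.
Wed Feb 25 2004 + 13 days = Tue Mar 9 2004.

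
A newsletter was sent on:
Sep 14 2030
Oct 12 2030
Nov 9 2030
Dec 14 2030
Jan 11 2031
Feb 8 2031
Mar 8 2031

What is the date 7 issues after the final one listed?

Oct 11 2031

All dates are Saturdays, 28, 28, 35, 28, 28, 28 days apart.
Specifically, the 2nd Saturday of each month.
2nd Saturday of April 2031: Apr 12 2031.
2nd Saturday of May 2031: May 10 2031.
June 2031 — 2nd Saturday is Jun 14 2031.
2nd Saturday of July 2031: Jul 12 2031.
August 2031 — 2nd Saturday is Aug 9 2031.
September 2031 — 2nd Saturday is Sep 13 2031.
2nd Saturday of October 2031: Oct 11 2031.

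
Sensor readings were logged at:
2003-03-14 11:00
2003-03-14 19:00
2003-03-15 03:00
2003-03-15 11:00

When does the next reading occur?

Gaps: 8, 8, 8 hours — each event is 8 hours after the previous one.
2003-03-15 11:00 + 8 h = 2003-03-15 19:00.

2003-03-15 19:00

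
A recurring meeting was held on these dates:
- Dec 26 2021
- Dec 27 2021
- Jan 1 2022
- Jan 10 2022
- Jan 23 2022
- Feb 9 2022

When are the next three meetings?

Mar 2 2022, Mar 27 2022, Apr 25 2022

Gaps: 1, 5, 9, 13, 17 days — each gap is 4 larger than the previous one.
Next gap: 21 days. Feb 9 2022 + 21 days = Mar 2 2022.
Next gap: 25 days. Mar 2 2022 + 25 days = Mar 27 2022.
Next gap: 29 days. Mar 27 2022 + 29 days = Apr 25 2022.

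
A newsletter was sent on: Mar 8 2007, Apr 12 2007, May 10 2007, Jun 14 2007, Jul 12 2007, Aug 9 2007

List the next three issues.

Sep 13 2007, Oct 11 2007, Nov 8 2007

These are Thursdays at 28- or 35-day spacing (35, 28, 35, 28, 28).
The pattern: 2nd Thursday of the month.
2nd Thursday of September 2007: Sep 13 2007.
2nd Thursday of October 2007: Oct 11 2007.
2nd Thursday of November 2007: Nov 8 2007.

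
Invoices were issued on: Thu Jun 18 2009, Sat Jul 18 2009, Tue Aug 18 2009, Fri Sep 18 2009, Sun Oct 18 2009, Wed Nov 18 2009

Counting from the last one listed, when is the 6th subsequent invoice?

The day-of-month is always 18 (30, 31, 31, 30, 31 days between events).
So this recurs on the 18th of each month.
December 2009: Fri Dec 18 2009.
January 2010: Mon Jan 18 2010.
Next: February 2010 → Thu Feb 18 2010.
Next: March 2010 → Thu Mar 18 2010.
April 2010: Sun Apr 18 2010.
May 2010: Tue May 18 2010.

Tue May 18 2010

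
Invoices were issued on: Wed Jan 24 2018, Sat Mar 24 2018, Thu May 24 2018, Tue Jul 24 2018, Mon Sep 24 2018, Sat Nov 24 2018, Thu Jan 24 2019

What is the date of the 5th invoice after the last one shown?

Sun Nov 24 2019

Each date is the 24th; the gaps (59, 61, 61, 62, 61, 61) track the month lengths.
The rule is the 24th of every 2 months.
Next: March 2019 → Sun Mar 24 2019.
May 2019: Fri May 24 2019.
July 2019: Wed Jul 24 2019.
September 2019: Tue Sep 24 2019.
Next: November 2019 → Sun Nov 24 2019.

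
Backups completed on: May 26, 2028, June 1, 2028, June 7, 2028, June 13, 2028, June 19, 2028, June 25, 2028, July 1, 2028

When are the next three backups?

Gaps between consecutive events: 6, 6, 6, 6, 6, 6 days — a constant 6-day interval.
July 1, 2028 + 6 days = July 7, 2028.
July 7, 2028 + 6 days = July 13, 2028.
July 13, 2028 + 6 days = July 19, 2028.

July 7, 2028; July 13, 2028; July 19, 2028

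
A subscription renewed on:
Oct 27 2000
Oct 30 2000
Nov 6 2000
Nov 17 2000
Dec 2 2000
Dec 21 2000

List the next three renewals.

Jan 13 2001, Feb 9 2001, Mar 12 2001

Gaps: 3, 7, 11, 15, 19 days — each gap is 4 larger than the previous one.
Next gap: 23 days. Dec 21 2000 + 23 days = Jan 13 2001.
Next gap: 27 days. Jan 13 2001 + 27 days = Feb 9 2001.
Next gap: 31 days. Feb 9 2001 + 31 days = Mar 12 2001.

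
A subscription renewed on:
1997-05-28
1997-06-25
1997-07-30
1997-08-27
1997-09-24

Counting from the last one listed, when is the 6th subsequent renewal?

Every date is a Wednesday; gaps 28, 35, 28, 28 days.
Each is the last Wednesday of its month (at least one falls on the 29th or later, ruling out '4th Wednesday').
October 1997 ends with Wednesday 1997-10-29.
Last Wednesday of November 1997: 1997-11-26.
Last Wednesday of December 1997: 1997-12-31.
January 1998 ends with Wednesday 1998-01-28.
February 1998 ends with Wednesday 1998-02-25.
March 1998 ends with Wednesday 1998-03-25.

1998-03-25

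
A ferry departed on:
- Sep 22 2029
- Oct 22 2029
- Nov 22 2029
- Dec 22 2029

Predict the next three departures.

Each date is the 22nd; the gaps (30, 31, 30) track the month lengths.
The rule is the 22nd of each month.
January 2030: Jan 22 2030.
February 2030: Feb 22 2030.
March 2030: Mar 22 2030.

Jan 22 2030, Feb 22 2030, Mar 22 2030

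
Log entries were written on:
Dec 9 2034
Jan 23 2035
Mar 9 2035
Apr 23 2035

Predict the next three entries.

Every event comes 45 days after the last (45, 45, 45).
Apr 23 2035 + 45 days = Jun 7 2035.
Jun 7 2035 + 45 days = Jul 22 2035.
Jul 22 2035 + 45 days = Sep 5 2035.

Jun 7 2035, Jul 22 2035, Sep 5 2035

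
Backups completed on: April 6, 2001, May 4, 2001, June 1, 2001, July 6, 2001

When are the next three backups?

August 3, 2001; September 7, 2001; October 5, 2001

These are Fridays at 28- or 35-day spacing (28, 28, 35).
The pattern: 1st Friday of the month.
1st Friday of August 2001: August 3, 2001.
1st Friday of September 2001: September 7, 2001.
1st Friday of October 2001: October 5, 2001.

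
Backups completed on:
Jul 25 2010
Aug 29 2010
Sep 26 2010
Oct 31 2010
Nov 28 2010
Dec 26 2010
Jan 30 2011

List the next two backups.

Every date is a Sunday; gaps 35, 28, 35, 28, 28, 35 days.
Each is the last Sunday of its month (at least one falls on the 29th or later, ruling out '4th Sunday').
Last Sunday of February 2011: Feb 27 2011.
March 2011 ends with Sunday Mar 27 2011.

Feb 27 2011, Mar 27 2011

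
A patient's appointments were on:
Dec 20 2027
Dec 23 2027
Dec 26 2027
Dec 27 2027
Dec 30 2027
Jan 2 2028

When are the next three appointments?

Gaps: 3, 3, 1, 3, 3 days — not constant, but cyclic with period 3.
The events fall on every Monday, Thursday and Sunday.
The following Monday is Jan 3 2028.
The following Thursday is Jan 6 2028.
Next Sunday: Jan 9 2028.

Jan 3 2028, Jan 6 2028, Jan 9 2028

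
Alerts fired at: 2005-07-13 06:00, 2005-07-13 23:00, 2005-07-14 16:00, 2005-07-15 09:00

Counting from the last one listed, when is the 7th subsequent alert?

Spacing: 17, 17, 17 h — constant 17 h.
2005-07-15 09:00 + 17 h = 2005-07-16 02:00.
2005-07-16 02:00 + 17 h = 2005-07-16 19:00.
2005-07-16 19:00 + 17 h = 2005-07-17 12:00.
2005-07-17 12:00 + 17 h = 2005-07-18 05:00.
2005-07-18 05:00 + 17 h = 2005-07-18 22:00.
2005-07-18 22:00 + 17 h = 2005-07-19 15:00.
2005-07-19 15:00 + 17 h = 2005-07-20 08:00.

2005-07-20 08:00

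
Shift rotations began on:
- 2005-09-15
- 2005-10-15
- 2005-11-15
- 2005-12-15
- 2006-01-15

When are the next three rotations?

Gaps: 30, 31, 30, 31 days — not constant. Every event is on the 15th of the month.
Pattern: the 15th of each month.
Next: February 2006 → 2006-02-15.
Next: March 2006 → 2006-03-15.
April 2006: 2006-04-15.

2006-02-15, 2006-03-15, 2006-04-15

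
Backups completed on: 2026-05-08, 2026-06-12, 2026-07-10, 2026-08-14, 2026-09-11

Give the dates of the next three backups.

These are Fridays at 28- or 35-day spacing (35, 28, 35, 28).
The pattern: 2nd Friday of the month.
2nd Friday of October 2026: 2026-10-09.
2nd Friday of November 2026: 2026-11-13.
December 2026 — 2nd Friday is 2026-12-11.

2026-10-09, 2026-11-13, 2026-12-11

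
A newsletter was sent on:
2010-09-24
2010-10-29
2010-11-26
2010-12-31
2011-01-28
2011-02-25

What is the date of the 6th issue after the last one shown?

2011-08-26

Every date is a Friday; gaps 35, 28, 35, 28, 28 days.
Each is the last Friday of its month (at least one falls on the 29th or later, ruling out '4th Friday').
March 2011 ends with Friday 2011-03-25.
April 2011 ends with Friday 2011-04-29.
Last Friday of May 2011: 2011-05-27.
Last Friday of June 2011: 2011-06-24.
July 2011 ends with Friday 2011-07-29.
Last Friday of August 2011: 2011-08-26.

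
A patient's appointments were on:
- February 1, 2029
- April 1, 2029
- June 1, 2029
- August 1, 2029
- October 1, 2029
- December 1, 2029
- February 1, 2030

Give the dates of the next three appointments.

April 1, 2030; June 1, 2030; August 1, 2030

Gaps: 59, 61, 61, 61, 61, 62 days — not constant. Every event is on the 1st of the month.
Pattern: the 1st of every 2 months.
Next: April 2030 → April 1, 2030.
Next: June 2030 → June 1, 2030.
August 2030: August 1, 2030.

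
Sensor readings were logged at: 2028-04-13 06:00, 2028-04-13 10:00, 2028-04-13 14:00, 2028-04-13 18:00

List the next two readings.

Gaps: 4, 4, 4 hours — each event is 4 hours after the previous one.
2028-04-13 18:00 + 4 h = 2028-04-13 22:00.
2028-04-13 22:00 + 4 h = 2028-04-14 02:00.

2028-04-13 22:00, 2028-04-14 02:00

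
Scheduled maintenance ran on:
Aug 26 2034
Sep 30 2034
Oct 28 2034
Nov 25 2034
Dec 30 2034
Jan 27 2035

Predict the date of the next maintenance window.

These are Saturdays with 35, 28, 28, 35, 28-day gaps.
Each is the final Saturday of its month — Sep 30 2034 is past the 28th, so '4th Saturday' doesn't fit.
Last Saturday of February 2035: Feb 24 2035.

Feb 24 2035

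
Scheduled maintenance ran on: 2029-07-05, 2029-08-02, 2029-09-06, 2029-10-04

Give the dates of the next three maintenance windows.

2029-11-01, 2029-12-06, 2030-01-03

Gaps: 28, 35, 28 days — a mix of 28 and 35. Every date is a Thursday.
Each is the 1st Thursday of its month.
1st Thursday of November 2029: 2029-11-01.
1st Thursday of December 2029: 2029-12-06.
January 2030 — 1st Thursday is 2030-01-03.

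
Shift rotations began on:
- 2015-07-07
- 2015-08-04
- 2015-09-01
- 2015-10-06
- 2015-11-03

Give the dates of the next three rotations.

All dates are Tuesdays, 28, 28, 35, 28 days apart.
Specifically, the 1st Tuesday of each month.
1st Tuesday of December 2015: 2015-12-01.
January 2016 — 1st Tuesday is 2016-01-05.
February 2016 — 1st Tuesday is 2016-02-02.

2015-12-01, 2016-01-05, 2016-02-02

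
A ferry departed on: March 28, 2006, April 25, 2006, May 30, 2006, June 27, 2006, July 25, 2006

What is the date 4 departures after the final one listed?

November 28, 2006

All Tuesdays; the gaps (28, 35, 28, 28) vary with month length.
This is the last Tuesday of each month.
Last Tuesday of August 2006: August 29, 2006.
Last Tuesday of September 2006: September 26, 2006.
October 2006 ends with Tuesday October 31, 2006.
Last Tuesday of November 2006: November 28, 2006.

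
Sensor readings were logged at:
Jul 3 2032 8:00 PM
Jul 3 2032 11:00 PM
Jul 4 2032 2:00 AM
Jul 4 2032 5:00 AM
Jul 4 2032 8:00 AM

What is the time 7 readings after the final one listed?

Gaps: 3, 3, 3, 3 hours — each event is 3 hours after the previous one.
Jul 4 2032 8:00 AM + 3 h = Jul 4 2032 11:00 AM.
Jul 4 2032 11:00 AM + 3 h = Jul 4 2032 2:00 PM.
Jul 4 2032 2:00 PM + 3 h = Jul 4 2032 5:00 PM.
Jul 4 2032 5:00 PM + 3 h = Jul 4 2032 8:00 PM.
Jul 4 2032 8:00 PM + 3 h = Jul 4 2032 11:00 PM.
Jul 4 2032 11:00 PM + 3 h = Jul 5 2032 2:00 AM.
Jul 5 2032 2:00 AM + 3 h = Jul 5 2032 5:00 AM.

Jul 5 2032 5:00 AM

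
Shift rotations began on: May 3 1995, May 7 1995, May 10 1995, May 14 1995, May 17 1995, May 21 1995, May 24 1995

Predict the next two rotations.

Every event lands on a Wednesday or Sunday (gaps cycle 4, 3, 4, 3, 4, 3).
So the schedule is: every Wednesday and Sunday.
Next Sunday: May 28 1995.
Next Wednesday: May 31 1995.

May 28 1995, May 31 1995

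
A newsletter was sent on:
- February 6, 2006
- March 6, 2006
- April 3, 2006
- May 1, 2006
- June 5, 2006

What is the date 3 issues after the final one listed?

Gaps: 28, 28, 28, 35 days — a mix of 28 and 35. Every date is a Monday.
Each is the 1st Monday of its month.
1st Monday of July 2006: July 3, 2006.
August 2006 — 1st Monday is August 7, 2006.
September 2006 — 1st Monday is September 4, 2006.

September 4, 2006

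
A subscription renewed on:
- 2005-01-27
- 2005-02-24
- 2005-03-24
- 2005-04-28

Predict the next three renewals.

Gaps: 28, 28, 35 days — a mix of 28 and 35. Every date is a Thursday.
Each is the 4th Thursday of its month.
4th Thursday of May 2005: 2005-05-26.
4th Thursday of June 2005: 2005-06-23.
4th Thursday of July 2005: 2005-07-28.

2005-05-26, 2005-06-23, 2005-07-28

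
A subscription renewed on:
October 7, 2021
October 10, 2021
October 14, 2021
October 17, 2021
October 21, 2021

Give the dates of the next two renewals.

Gaps: 3, 4, 3, 4 days — not constant, but cyclic with period 2.
The events fall on every Thursday and Sunday.
Next Sunday: October 24, 2021.
Next Thursday: October 28, 2021.

October 24, 2021; October 28, 2021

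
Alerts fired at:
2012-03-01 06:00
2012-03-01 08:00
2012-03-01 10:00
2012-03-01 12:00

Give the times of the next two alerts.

Gaps: 2, 2, 2 hours — each event is 2 hours after the previous one.
2012-03-01 12:00 + 2 h = 2012-03-01 14:00.
2012-03-01 14:00 + 2 h = 2012-03-01 16:00.

2012-03-01 14:00, 2012-03-01 16:00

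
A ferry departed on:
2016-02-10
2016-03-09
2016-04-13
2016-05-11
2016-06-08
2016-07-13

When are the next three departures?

These are Wednesdays at 28- or 35-day spacing (28, 35, 28, 28, 35).
The pattern: 2nd Wednesday of the month.
2nd Wednesday of August 2016: 2016-08-10.
September 2016 — 2nd Wednesday is 2016-09-14.
October 2016 — 2nd Wednesday is 2016-10-12.

2016-08-10, 2016-09-14, 2016-10-12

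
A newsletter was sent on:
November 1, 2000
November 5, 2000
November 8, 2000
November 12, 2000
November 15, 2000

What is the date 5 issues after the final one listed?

December 3, 2000

Gaps: 4, 3, 4, 3 days — not constant, but cyclic with period 2.
The events fall on every Wednesday and Sunday.
The following Sunday is November 19, 2000.
The following Wednesday is November 22, 2000.
The following Sunday is November 26, 2000.
The following Wednesday is November 29, 2000.
The following Sunday is December 3, 2000.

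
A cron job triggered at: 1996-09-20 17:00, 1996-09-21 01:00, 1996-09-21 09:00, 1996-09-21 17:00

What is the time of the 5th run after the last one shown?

1996-09-23 09:00

Gaps: 8, 8, 8 hours — each event is 8 hours after the previous one.
1996-09-21 17:00 + 8 h = 1996-09-22 01:00.
1996-09-22 01:00 + 8 h = 1996-09-22 09:00.
1996-09-22 09:00 + 8 h = 1996-09-22 17:00.
1996-09-22 17:00 + 8 h = 1996-09-23 01:00.
1996-09-23 01:00 + 8 h = 1996-09-23 09:00.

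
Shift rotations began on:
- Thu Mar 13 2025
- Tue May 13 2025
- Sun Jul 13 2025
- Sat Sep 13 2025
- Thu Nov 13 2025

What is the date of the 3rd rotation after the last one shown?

Wed May 13 2026

Gaps: 61, 61, 62, 61 days — not constant. Every event is on the 13th of the month.
Pattern: the 13th of every 2 months.
Next: January 2026 → Tue Jan 13 2026.
March 2026: Fri Mar 13 2026.
May 2026: Wed May 13 2026.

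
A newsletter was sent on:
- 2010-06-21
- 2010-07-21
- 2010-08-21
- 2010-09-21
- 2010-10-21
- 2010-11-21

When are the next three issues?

Each date is the 21st; the gaps (30, 31, 31, 30, 31) track the month lengths.
The rule is the 21st of each month.
Next: December 2010 → 2010-12-21.
Next: January 2011 → 2011-01-21.
Next: February 2011 → 2011-02-21.

2010-12-21, 2011-01-21, 2011-02-21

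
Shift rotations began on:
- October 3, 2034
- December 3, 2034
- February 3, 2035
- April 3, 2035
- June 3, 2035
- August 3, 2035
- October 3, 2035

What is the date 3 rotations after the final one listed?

April 3, 2036

Gaps: 61, 62, 59, 61, 61, 61 days — not constant. Every event is on the 3rd of the month.
Pattern: the 3rd of every 2 months.
Next: December 2035 → December 3, 2035.
February 2036: February 3, 2036.
April 2036: April 3, 2036.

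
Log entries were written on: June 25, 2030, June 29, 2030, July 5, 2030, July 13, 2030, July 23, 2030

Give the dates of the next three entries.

Gaps: 4, 6, 8, 10 days — each gap is 2 larger than the previous one.
Next gap: 12 days. July 23, 2030 + 12 days = August 4, 2030.
Next gap: 14 days. August 4, 2030 + 14 days = August 18, 2030.
Next gap: 16 days. August 18, 2030 + 16 days = September 3, 2030.

August 4, 2030; August 18, 2030; September 3, 2030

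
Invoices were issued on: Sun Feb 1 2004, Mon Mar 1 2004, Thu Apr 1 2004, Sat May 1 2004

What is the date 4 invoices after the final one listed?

Wed Sep 1 2004

Each date is the 1st; the gaps (29, 31, 30) track the month lengths.
The rule is the 1st of each month.
Next: June 2004 → Tue Jun 1 2004.
Next: July 2004 → Thu Jul 1 2004.
Next: August 2004 → Sun Aug 1 2004.
Next: September 2004 → Wed Sep 1 2004.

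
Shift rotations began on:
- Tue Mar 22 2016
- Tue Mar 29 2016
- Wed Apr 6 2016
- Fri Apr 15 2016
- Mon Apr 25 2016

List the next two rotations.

The spacing grows by 1 each time: 7, 8, 9, 10 days.
Next gap: 11 days. Mon Apr 25 2016 + 11 days = Fri May 6 2016.
Next gap: 12 days. Fri May 6 2016 + 12 days = Wed May 18 2016.

Fri May 6 2016, Wed May 18 2016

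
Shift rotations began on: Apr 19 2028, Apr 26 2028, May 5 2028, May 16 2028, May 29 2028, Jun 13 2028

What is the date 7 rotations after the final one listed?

The spacing grows by 2 each time: 7, 9, 11, 13, 15 days.
Next gap: 17 days. Jun 13 2028 + 17 days = Jun 30 2028.
Next gap: 19 days. Jun 30 2028 + 19 days = Jul 19 2028.
Next gap: 21 days. Jul 19 2028 + 21 days = Aug 9 2028.
Next gap: 23 days. Aug 9 2028 + 23 days = Sep 1 2028.
Next gap: 25 days. Sep 1 2028 + 25 days = Sep 26 2028.
Next gap: 27 days. Sep 26 2028 + 27 days = Oct 23 2028.
Next gap: 29 days. Oct 23 2028 + 29 days = Nov 21 2028.

Nov 21 2028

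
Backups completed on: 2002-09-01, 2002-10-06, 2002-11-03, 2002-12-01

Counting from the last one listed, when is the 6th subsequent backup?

Gaps: 35, 28, 28 days — a mix of 28 and 35. Every date is a Sunday.
Each is the 1st Sunday of its month.
January 2003 — 1st Sunday is 2003-01-05.
1st Sunday of February 2003: 2003-02-02.
March 2003 — 1st Sunday is 2003-03-02.
1st Sunday of April 2003: 2003-04-06.
May 2003 — 1st Sunday is 2003-05-04.
1st Sunday of June 2003: 2003-06-01.

2003-06-01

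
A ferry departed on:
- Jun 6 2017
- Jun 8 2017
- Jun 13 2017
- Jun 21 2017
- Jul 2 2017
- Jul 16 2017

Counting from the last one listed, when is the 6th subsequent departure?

Dec 10 2017

Intervals are 2, 5, 8, 11, 14 days — an arithmetic progression with common difference 3.
Next gap: 17 days. Jul 16 2017 + 17 days = Aug 2 2017.
Next gap: 20 days. Aug 2 2017 + 20 days = Aug 22 2017.
Next gap: 23 days. Aug 22 2017 + 23 days = Sep 14 2017.
Next gap: 26 days. Sep 14 2017 + 26 days = Oct 10 2017.
Next gap: 29 days. Oct 10 2017 + 29 days = Nov 8 2017.
Next gap: 32 days. Nov 8 2017 + 32 days = Dec 10 2017.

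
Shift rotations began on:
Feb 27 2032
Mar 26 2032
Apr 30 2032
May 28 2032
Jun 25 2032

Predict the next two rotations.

These are Fridays with 28, 35, 28, 28-day gaps.
Each is the final Friday of its month — Apr 30 2032 is past the 28th, so '4th Friday' doesn't fit.
July 2032 ends with Friday Jul 30 2032.
Last Friday of August 2032: Aug 27 2032.

Jul 30 2032, Aug 27 2032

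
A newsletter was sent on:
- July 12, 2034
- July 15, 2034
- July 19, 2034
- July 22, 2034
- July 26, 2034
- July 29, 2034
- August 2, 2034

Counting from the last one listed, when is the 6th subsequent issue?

Gaps: 3, 4, 3, 4, 3, 4 days — not constant, but cyclic with period 2.
The events fall on every Wednesday and Saturday.
The following Saturday is August 5, 2034.
The following Wednesday is August 9, 2034.
Next Saturday: August 12, 2034.
The following Wednesday is August 16, 2034.
The following Saturday is August 19, 2034.
Next Wednesday: August 23, 2034.

August 23, 2034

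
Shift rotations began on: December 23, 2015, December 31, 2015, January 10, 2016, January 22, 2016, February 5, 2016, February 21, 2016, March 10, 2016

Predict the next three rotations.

Gaps: 8, 10, 12, 14, 16, 18 days — each gap is 2 larger than the previous one.
Next gap: 20 days. March 10, 2016 + 20 days = March 30, 2016.
Next gap: 22 days. March 30, 2016 + 22 days = April 21, 2016.
Next gap: 24 days. April 21, 2016 + 24 days = May 15, 2016.

March 30, 2016; April 21, 2016; May 15, 2016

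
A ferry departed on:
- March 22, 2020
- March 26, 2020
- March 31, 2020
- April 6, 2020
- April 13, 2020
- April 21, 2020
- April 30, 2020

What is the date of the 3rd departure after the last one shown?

June 2, 2020

Intervals are 4, 5, 6, 7, 8, 9 days — an arithmetic progression with common difference 1.
Next gap: 10 days. April 30, 2020 + 10 days = May 10, 2020.
Next gap: 11 days. May 10, 2020 + 11 days = May 21, 2020.
Next gap: 12 days. May 21, 2020 + 12 days = June 2, 2020.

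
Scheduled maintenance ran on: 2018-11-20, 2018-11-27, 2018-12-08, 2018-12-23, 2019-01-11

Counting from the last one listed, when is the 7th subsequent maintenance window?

Gaps: 7, 11, 15, 19 days — each gap is 4 larger than the previous one.
Next gap: 23 days. 2019-01-11 + 23 days = 2019-02-03.
Next gap: 27 days. 2019-02-03 + 27 days = 2019-03-02.
Next gap: 31 days. 2019-03-02 + 31 days = 2019-04-02.
Next gap: 35 days. 2019-04-02 + 35 days = 2019-05-07.
Next gap: 39 days. 2019-05-07 + 39 days = 2019-06-15.
Next gap: 43 days. 2019-06-15 + 43 days = 2019-07-28.
Next gap: 47 days. 2019-07-28 + 47 days = 2019-09-13.

2019-09-13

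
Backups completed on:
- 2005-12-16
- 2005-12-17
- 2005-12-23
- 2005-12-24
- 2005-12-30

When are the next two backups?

2005-12-31, 2006-01-06

Gaps: 1, 6, 1, 6 days — not constant, but cyclic with period 2.
The events fall on every Friday and Saturday.
The following Saturday is 2005-12-31.
The following Friday is 2006-01-06.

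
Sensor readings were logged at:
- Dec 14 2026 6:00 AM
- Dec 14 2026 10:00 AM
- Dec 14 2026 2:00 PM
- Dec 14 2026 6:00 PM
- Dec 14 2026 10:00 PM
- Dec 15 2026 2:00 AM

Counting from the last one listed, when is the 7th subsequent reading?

Dec 16 2026 6:00 AM

The interval is a steady 4 hours (4, 4, 4, 4, 4).
Dec 15 2026 2:00 AM + 4 h = Dec 15 2026 6:00 AM.
Dec 15 2026 6:00 AM + 4 h = Dec 15 2026 10:00 AM.
Dec 15 2026 10:00 AM + 4 h = Dec 15 2026 2:00 PM.
Dec 15 2026 2:00 PM + 4 h = Dec 15 2026 6:00 PM.
Dec 15 2026 6:00 PM + 4 h = Dec 15 2026 10:00 PM.
Dec 15 2026 10:00 PM + 4 h = Dec 16 2026 2:00 AM.
Dec 16 2026 2:00 AM + 4 h = Dec 16 2026 6:00 AM.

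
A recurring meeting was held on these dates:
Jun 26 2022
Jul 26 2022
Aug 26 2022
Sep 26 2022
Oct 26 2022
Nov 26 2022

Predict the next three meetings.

Dec 26 2022, Jan 26 2023, Feb 26 2023

Each date is the 26th; the gaps (30, 31, 31, 30, 31) track the month lengths.
The rule is the 26th of each month.
December 2022: Dec 26 2022.
Next: January 2023 → Jan 26 2023.
Next: February 2023 → Feb 26 2023.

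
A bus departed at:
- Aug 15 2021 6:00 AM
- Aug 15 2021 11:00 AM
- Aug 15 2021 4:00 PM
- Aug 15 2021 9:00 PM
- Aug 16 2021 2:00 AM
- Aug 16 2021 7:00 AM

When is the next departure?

Spacing: 5, 5, 5, 5, 5 h — constant 5 h.
Aug 16 2021 7:00 AM + 5 h = Aug 16 2021 12:00 PM.

Aug 16 2021 12:00 PM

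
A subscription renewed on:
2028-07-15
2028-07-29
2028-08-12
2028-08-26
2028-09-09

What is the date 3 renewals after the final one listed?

Every event comes 14 days after the last (14, 14, 14, 14).
2028-09-09 + 14 days = 2028-09-23.
2028-09-23 + 14 days = 2028-10-07.
2028-10-07 + 14 days = 2028-10-21.

2028-10-21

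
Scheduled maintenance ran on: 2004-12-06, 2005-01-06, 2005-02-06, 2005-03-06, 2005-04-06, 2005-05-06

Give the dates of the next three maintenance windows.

2005-06-06, 2005-07-06, 2005-08-06

Gaps: 31, 31, 28, 31, 30 days — not constant. Every event is on the 6th of the month.
Pattern: the 6th of each month.
June 2005: 2005-06-06.
July 2005: 2005-07-06.
August 2005: 2005-08-06.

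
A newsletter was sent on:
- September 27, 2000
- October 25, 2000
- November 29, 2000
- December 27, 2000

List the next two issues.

Every date is a Wednesday; gaps 28, 35, 28 days.
Each is the last Wednesday of its month (at least one falls on the 29th or later, ruling out '4th Wednesday').
Last Wednesday of January 2001: January 31, 2001.
Last Wednesday of February 2001: February 28, 2001.

January 31, 2001; February 28, 2001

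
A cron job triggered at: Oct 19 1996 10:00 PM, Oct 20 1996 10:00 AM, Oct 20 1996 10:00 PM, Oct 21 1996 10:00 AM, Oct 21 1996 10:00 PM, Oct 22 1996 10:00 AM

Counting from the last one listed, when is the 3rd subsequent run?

Oct 23 1996 10:00 PM

Spacing: 12, 12, 12, 12, 12 h — constant 12 h.
Oct 22 1996 10:00 AM + 12 h = Oct 22 1996 10:00 PM.
Oct 22 1996 10:00 PM + 12 h = Oct 23 1996 10:00 AM.
Oct 23 1996 10:00 AM + 12 h = Oct 23 1996 10:00 PM.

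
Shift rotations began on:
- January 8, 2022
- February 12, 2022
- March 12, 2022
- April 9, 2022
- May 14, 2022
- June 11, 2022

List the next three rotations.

All dates are Saturdays, 35, 28, 28, 35, 28 days apart.
Specifically, the 2nd Saturday of each month.
2nd Saturday of July 2022: July 9, 2022.
August 2022 — 2nd Saturday is August 13, 2022.
2nd Saturday of September 2022: September 10, 2022.

July 9, 2022; August 13, 2022; September 10, 2022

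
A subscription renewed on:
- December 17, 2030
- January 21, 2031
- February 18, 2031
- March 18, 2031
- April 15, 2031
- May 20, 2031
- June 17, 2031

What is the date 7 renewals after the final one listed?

These are Tuesdays at 28- or 35-day spacing (35, 28, 28, 28, 35, 28).
The pattern: 3rd Tuesday of the month.
July 2031 — 3rd Tuesday is July 15, 2031.
3rd Tuesday of August 2031: August 19, 2031.
3rd Tuesday of September 2031: September 16, 2031.
October 2031 — 3rd Tuesday is October 21, 2031.
November 2031 — 3rd Tuesday is November 18, 2031.
3rd Tuesday of December 2031: December 16, 2031.
January 2032 — 3rd Tuesday is January 20, 2032.

January 20, 2032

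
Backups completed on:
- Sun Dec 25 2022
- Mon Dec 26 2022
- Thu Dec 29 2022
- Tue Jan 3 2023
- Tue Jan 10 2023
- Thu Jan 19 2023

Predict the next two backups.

Mon Jan 30 2023, Sun Feb 12 2023

Intervals are 1, 3, 5, 7, 9 days — an arithmetic progression with common difference 2.
Next gap: 11 days. Thu Jan 19 2023 + 11 days = Mon Jan 30 2023.
Next gap: 13 days. Mon Jan 30 2023 + 13 days = Sun Feb 12 2023.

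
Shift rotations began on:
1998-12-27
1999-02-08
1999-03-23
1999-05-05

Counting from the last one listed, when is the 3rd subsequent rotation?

Gaps between consecutive events: 43, 43, 43 days — a constant 43-day interval.
1999-05-05 + 43 days = 1999-06-17.
1999-06-17 + 43 days = 1999-07-30.
1999-07-30 + 43 days = 1999-09-11.

1999-09-11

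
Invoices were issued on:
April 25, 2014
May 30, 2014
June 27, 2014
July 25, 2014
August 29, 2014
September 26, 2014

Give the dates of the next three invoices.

October 31, 2014; November 28, 2014; December 26, 2014

Every date is a Friday; gaps 35, 28, 28, 35, 28 days.
Each is the last Friday of its month (at least one falls on the 29th or later, ruling out '4th Friday').
October 2014 ends with Friday October 31, 2014.
Last Friday of November 2014: November 28, 2014.
December 2014 ends with Friday December 26, 2014.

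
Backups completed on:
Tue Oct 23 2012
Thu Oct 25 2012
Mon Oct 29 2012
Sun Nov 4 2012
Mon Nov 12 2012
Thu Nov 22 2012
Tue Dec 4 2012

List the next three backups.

Tue Dec 18 2012, Thu Jan 3 2013, Mon Jan 21 2013

The spacing grows by 2 each time: 2, 4, 6, 8, 10, 12 days.
Next gap: 14 days. Tue Dec 4 2012 + 14 days = Tue Dec 18 2012.
Next gap: 16 days. Tue Dec 18 2012 + 16 days = Thu Jan 3 2013.
Next gap: 18 days. Thu Jan 3 2013 + 18 days = Mon Jan 21 2013.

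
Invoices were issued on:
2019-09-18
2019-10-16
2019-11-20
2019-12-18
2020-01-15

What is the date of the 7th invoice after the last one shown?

2020-08-19

Gaps: 28, 35, 28, 28 days — a mix of 28 and 35. Every date is a Wednesday.
Each is the 3rd Wednesday of its month.
3rd Wednesday of February 2020: 2020-02-19.
March 2020 — 3rd Wednesday is 2020-03-18.
April 2020 — 3rd Wednesday is 2020-04-15.
May 2020 — 3rd Wednesday is 2020-05-20.
June 2020 — 3rd Wednesday is 2020-06-17.
3rd Wednesday of July 2020: 2020-07-15.
3rd Wednesday of August 2020: 2020-08-19.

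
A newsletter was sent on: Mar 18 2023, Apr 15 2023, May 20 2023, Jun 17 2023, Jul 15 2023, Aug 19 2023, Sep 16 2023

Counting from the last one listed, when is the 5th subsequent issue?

These are Saturdays at 28- or 35-day spacing (28, 35, 28, 28, 35, 28).
The pattern: 3rd Saturday of the month.
October 2023 — 3rd Saturday is Oct 21 2023.
3rd Saturday of November 2023: Nov 18 2023.
December 2023 — 3rd Saturday is Dec 16 2023.
3rd Saturday of January 2024: Jan 20 2024.
February 2024 — 3rd Saturday is Feb 17 2024.

Feb 17 2024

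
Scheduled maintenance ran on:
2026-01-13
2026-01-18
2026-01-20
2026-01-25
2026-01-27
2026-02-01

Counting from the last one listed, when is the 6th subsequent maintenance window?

2026-02-22

The gap pattern 5, 2, 5, 2, 5 repeats every 2 events.
These are the Tuesdays and Sundays of each week.
The following Tuesday is 2026-02-03.
Next Sunday: 2026-02-08.
Next Tuesday: 2026-02-10.
The following Sunday is 2026-02-15.
The following Tuesday is 2026-02-17.
The following Sunday is 2026-02-22.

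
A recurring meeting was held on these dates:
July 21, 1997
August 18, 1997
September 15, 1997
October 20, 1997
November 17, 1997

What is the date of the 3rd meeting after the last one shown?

All dates are Mondays, 28, 28, 35, 28 days apart.
Specifically, the 3rd Monday of each month.
December 1997 — 3rd Monday is December 15, 1997.
3rd Monday of January 1998: January 19, 1998.
February 1998 — 3rd Monday is February 16, 1998.

February 16, 1998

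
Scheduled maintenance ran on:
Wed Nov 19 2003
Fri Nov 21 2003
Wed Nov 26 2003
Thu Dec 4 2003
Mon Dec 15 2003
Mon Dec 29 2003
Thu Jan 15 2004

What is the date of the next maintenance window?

Wed Feb 4 2004

Gaps: 2, 5, 8, 11, 14, 17 days — each gap is 3 larger than the previous one.
Next gap: 20 days. Thu Jan 15 2004 + 20 days = Wed Feb 4 2004.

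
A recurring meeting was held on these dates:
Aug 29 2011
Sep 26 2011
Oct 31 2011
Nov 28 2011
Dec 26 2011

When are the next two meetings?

Jan 30 2012, Feb 27 2012

These are Mondays with 28, 35, 28, 28-day gaps.
Each is the final Monday of its month — Aug 29 2011 is past the 28th, so '4th Monday' doesn't fit.
January 2012 ends with Monday Jan 30 2012.
February 2012 ends with Monday Feb 27 2012.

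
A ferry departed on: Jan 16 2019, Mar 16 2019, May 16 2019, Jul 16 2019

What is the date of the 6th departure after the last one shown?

Gaps: 59, 61, 61 days — not constant. Every event is on the 16th of the month.
Pattern: the 16th of every 2 months.
September 2019: Sep 16 2019.
Next: November 2019 → Nov 16 2019.
Next: January 2020 → Jan 16 2020.
Next: March 2020 → Mar 16 2020.
May 2020: May 16 2020.
July 2020: Jul 16 2020.

Jul 16 2020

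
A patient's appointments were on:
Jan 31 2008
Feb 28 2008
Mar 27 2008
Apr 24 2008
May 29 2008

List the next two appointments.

Jun 26 2008, Jul 31 2008

These are Thursdays with 28, 28, 28, 35-day gaps.
Each is the final Thursday of its month — Jan 31 2008 is past the 28th, so '4th Thursday' doesn't fit.
Last Thursday of June 2008: Jun 26 2008.
Last Thursday of July 2008: Jul 31 2008.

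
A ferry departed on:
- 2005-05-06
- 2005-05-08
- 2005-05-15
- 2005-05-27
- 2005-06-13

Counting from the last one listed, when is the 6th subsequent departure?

2006-01-06

Intervals are 2, 7, 12, 17 days — an arithmetic progression with common difference 5.
Next gap: 22 days. 2005-06-13 + 22 days = 2005-07-05.
Next gap: 27 days. 2005-07-05 + 27 days = 2005-08-01.
Next gap: 32 days. 2005-08-01 + 32 days = 2005-09-02.
Next gap: 37 days. 2005-09-02 + 37 days = 2005-10-09.
Next gap: 42 days. 2005-10-09 + 42 days = 2005-11-20.
Next gap: 47 days. 2005-11-20 + 47 days = 2006-01-06.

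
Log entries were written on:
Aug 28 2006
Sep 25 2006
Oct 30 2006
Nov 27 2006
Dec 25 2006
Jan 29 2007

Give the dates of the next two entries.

Feb 26 2007, Mar 26 2007

These are Mondays with 28, 35, 28, 28, 35-day gaps.
Each is the final Monday of its month — Oct 30 2006 is past the 28th, so '4th Monday' doesn't fit.
Last Monday of February 2007: Feb 26 2007.
March 2007 ends with Monday Mar 26 2007.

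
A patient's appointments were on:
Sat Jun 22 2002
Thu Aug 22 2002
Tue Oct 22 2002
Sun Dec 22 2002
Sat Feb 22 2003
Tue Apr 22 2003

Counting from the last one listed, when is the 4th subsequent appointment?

Mon Dec 22 2003

Each date is the 22nd; the gaps (61, 61, 61, 62, 59) track the month lengths.
The rule is the 22nd of every 2 months.
June 2003: Sun Jun 22 2003.
Next: August 2003 → Fri Aug 22 2003.
October 2003: Wed Oct 22 2003.
December 2003: Mon Dec 22 2003.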